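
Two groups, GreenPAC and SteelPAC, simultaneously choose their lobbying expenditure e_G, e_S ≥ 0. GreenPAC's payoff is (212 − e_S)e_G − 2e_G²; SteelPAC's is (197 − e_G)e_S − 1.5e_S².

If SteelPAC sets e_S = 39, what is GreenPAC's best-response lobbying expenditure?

43.25

Expanding GreenPAC's payoff: 212e_G − e_Se_G − 2e_G².
∂π/∂e_G = 212 − e_S − 4e_G = 0, so e_G = 53 − 0.25e_S.
At e_S = 39: e_G = 53 − 0.25·39 = 43.25.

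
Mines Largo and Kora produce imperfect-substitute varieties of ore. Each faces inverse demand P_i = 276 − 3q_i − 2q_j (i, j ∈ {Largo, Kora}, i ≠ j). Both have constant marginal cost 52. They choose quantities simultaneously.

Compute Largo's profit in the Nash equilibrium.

Mine Largo's profit: π = q_{Largo}(276 − 3q_{Largo} − 2q_{Kora}) − 52q_{Largo}.
∂π/∂q_{Largo} = 224 − 6q_{Largo} − 2q_{Kora} = 0 ⇒ q_{Largo} = 112/3 − (1/3)q_{Kora}.
The game is symmetric, so in equilibrium q_{Kora} = q_{Largo}: the reaction function gives (4/3)q_{Largo} = 112/3, hence q_{Largo} = 28.
P_{Largo} = 276 − 3·28 − 2·28 = 136.
Profit = (136 − 52)·28 = 2352.

2352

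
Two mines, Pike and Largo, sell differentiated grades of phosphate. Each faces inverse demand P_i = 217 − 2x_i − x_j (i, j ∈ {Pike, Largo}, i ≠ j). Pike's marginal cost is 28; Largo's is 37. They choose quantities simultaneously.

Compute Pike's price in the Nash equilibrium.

Mine Pike's profit: π = x_{Pike}(217 − 2x_{Pike} − x_{Largo}) − 28x_{Pike}.
∂π/∂x_{Pike} = 189 − 4x_{Pike} − x_{Largo} = 0 ⇒ x_{Pike} = 47.25 − 0.25x_{Largo}.
Similarly x_{Largo} = 45 − 0.25x_{Pike}.
Substituting the second reaction function into the first: x_{Pike} = 47.25 − 0.25(45 − 0.25x_{Pike}), which gives 0.9375x_{Pike} = 36 ⇒ x_{Pike} = 38.4.
Then x_{Largo} = 45 − 0.25·38.4 = 35.4.
P_{Pike} = 217 − 2·38.4 − 35.4 = 104.8.

104.8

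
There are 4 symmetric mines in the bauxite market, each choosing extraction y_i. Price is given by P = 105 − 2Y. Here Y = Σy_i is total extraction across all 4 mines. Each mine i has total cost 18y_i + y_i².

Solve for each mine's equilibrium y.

A representative mine's profit is π_i = y_i(105 − 2Y) − 18y_i − y_i², with Y = y_i + Σ_{j≠i} y_j.
First-order condition: 87 − 6y_i − 2Σ_{j≠i} y_j = 0.
Imposing symmetry (y_j = y for all j) turns Σ_{j≠i} y_j into 3y, so 87 = 12y and y = 7.25.

7.25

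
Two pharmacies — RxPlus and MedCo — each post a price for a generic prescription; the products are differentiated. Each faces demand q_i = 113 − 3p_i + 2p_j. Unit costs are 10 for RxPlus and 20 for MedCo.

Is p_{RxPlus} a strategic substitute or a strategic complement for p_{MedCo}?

strategic complements

RxPlus's profit: π = (p_{RxPlus} − 10)(113 − 3p_{RxPlus} + 2p_{MedCo}).
∂π/∂p_{RxPlus} = 143 − 6p_{RxPlus} + 2p_{MedCo} = 0 ⇒ p_{RxPlus} = 143/6 + (1/3)p_{MedCo}.
The best-response slope dp_{RxPlus}/dp_{MedCo} = 1/3 > 0: the reaction function is upward-sloping, so the choices are strategic complements.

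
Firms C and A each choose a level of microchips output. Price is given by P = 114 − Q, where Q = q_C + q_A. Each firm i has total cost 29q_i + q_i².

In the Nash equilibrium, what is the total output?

Firm C's profit: π = q_C(114 − (q_C + q_A)) − 29q_C − q_C².
∂π/∂q_C = 85 − 4q_C − q_A = 0, so q_C = 21.25 − 0.25q_A.
The game is symmetric, so in equilibrium q_A = q_C: the reaction function gives 1.25q_C = 21.25, hence q_C = 17.
Total output: 17 + 17 = 34.

34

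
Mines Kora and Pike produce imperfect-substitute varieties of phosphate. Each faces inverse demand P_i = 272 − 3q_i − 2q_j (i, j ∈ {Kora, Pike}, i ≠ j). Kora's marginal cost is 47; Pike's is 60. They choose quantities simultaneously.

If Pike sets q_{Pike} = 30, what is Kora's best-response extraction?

27.5

Mine Kora's profit: π = q_{Kora}(272 − 3q_{Kora} − 2q_{Pike}) − 47q_{Kora}.
∂π/∂q_{Kora} = 225 − 6q_{Kora} − 2q_{Pike} = 0 ⇒ q_{Kora} = 37.5 − (1/3)q_{Pike}.
At q_{Pike} = 30: q_{Kora} = 37.5 − (1/3)·30 = 27.5.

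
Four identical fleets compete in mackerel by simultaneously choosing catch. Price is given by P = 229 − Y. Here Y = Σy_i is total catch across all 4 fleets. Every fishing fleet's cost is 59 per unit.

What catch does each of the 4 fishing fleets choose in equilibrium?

A representative fishing fleet's profit is π_i = y_i(229 − Y) − 59y_i, with Y = y_i + Σ_{j≠i} y_j.
First-order condition: 170 − 2y_i − Σ_{j≠i} y_j = 0.
With identical fishing fleets, set every y_j = y: then 170 − 2y − 3y = 0, i.e. y = 170/5 = 34.

34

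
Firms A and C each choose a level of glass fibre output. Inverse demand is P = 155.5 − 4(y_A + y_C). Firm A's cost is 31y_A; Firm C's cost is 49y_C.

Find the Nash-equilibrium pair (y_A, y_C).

11.875, 7.375

Firm A's profit: π = y_A(155.5 − 4(y_A + y_C)) − 31y_A.
∂π/∂y_A = 124.5 − 8y_A − 4y_C = 0, so y_A = 15.5625 − 0.5y_C.
By the same steps for C: y_C = 13.3125 − 0.5y_A.
Plugging y_C into A's best response: y_A = 15.5625 − 0.5(13.3125 − 0.5y_A) ⇒ 0.75y_A = 285/32, so y_A = 11.875.
Then y_C = 13.3125 − 0.5·11.875 = 7.375.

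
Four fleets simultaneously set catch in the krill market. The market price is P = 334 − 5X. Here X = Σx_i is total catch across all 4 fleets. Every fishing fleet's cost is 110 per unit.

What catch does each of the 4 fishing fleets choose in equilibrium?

8.96

A representative fishing fleet's profit is π_i = x_i(334 − 5X) − 110x_i, with X = x_i + Σ_{j≠i} x_j.
First-order condition: 224 − 10x_i − 5Σ_{j≠i} x_j = 0.
In a symmetric equilibrium every fishing fleet chooses the same x, so Σ_{j≠i} x_j = 3x. The condition becomes 224 − 25x = 0, giving x = 224/25 = 8.96.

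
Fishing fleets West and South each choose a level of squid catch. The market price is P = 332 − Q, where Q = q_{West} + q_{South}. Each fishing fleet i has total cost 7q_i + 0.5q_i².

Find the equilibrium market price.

Fishing fleet West's profit: π = q_{West}(332 − (q_{West} + q_{South})) − 7q_{West} − 0.5q_{West}².
∂π/∂q_{West} = 325 − 3q_{West} − q_{South} = 0, so q_{West} = 325/3 − (1/3)q_{South}.
By symmetry q_{South} = q_{West}; substituting into the reaction function, (4/3)q_{West} = 325/3 and q_{West} = 81.25.
Equilibrium price: P = 332 − 162.5 = 169.5.

169.5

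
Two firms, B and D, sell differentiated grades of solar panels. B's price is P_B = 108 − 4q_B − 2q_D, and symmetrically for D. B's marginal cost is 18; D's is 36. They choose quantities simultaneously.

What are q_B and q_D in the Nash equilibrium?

9.6, 6.6

Firm B's profit: π = q_B(108 − 4q_B − 2q_D) − 18q_B.
∂π/∂q_B = 90 − 8q_B − 2q_D = 0 ⇒ q_B = 11.25 − 0.25q_D.
Similarly q_D = 9 − 0.25q_B.
Plugging q_D into B's best response: q_B = 11.25 − 0.25(9 − 0.25q_B) ⇒ 0.9375q_B = 9, so q_B = 9.6.
Then q_D = 9 − 0.25·9.6 = 6.6.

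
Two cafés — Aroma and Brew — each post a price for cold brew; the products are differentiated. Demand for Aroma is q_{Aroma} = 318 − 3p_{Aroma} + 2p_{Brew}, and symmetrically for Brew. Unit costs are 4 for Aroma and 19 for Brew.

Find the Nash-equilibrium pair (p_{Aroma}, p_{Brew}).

85.3125, 90.9375

Aroma's profit: π = (p_{Aroma} − 4)(318 − 3p_{Aroma} + 2p_{Brew}).
∂π/∂p_{Aroma} = 330 − 6p_{Aroma} + 2p_{Brew} = 0 ⇒ p_{Aroma} = 55 + (1/3)p_{Brew}.
Similarly p_{Brew} = 62.5 + (1/3)p_{Aroma}.
Plugging p_{Brew} into Aroma's best response: p_{Aroma} = 55 + (1/3)(62.5 + (1/3)p_{Aroma}) ⇒ (8/9)p_{Aroma} = 455/6, so p_{Aroma} = 85.3125.
Then p_{Brew} = 62.5 + (1/3)·85.3125 = 90.9375.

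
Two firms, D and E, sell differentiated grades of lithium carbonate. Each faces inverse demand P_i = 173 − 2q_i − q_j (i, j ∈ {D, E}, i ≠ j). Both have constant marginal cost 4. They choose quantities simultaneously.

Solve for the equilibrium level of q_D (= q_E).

33.8

Firm D's profit: π = q_D(173 − 2q_D − q_E) − 4q_D.
∂π/∂q_D = 169 − 4q_D − q_E = 0 ⇒ q_D = 42.25 − 0.25q_E.
The game is symmetric, so in equilibrium q_E = q_D: the reaction function gives 1.25q_D = 42.25, hence q_D = 33.8.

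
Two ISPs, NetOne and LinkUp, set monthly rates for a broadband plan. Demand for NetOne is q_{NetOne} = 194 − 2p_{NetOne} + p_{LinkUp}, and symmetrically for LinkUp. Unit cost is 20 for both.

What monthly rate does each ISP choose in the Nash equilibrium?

78

NetOne's profit: π = (p_{NetOne} − 20)(194 − 2p_{NetOne} + p_{LinkUp}).
∂π/∂p_{NetOne} = 234 − 4p_{NetOne} + p_{LinkUp} = 0 ⇒ p_{NetOne} = 58.5 + 0.25p_{LinkUp}.
By symmetry p_{LinkUp} = p_{NetOne}; substituting into the reaction function, 0.75p_{NetOne} = 58.5 and p_{NetOne} = 78.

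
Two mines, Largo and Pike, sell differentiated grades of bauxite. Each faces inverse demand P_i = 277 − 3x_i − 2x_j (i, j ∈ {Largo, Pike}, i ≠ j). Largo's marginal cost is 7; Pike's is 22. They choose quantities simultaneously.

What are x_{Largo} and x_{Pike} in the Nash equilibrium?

34.6875, 30.9375

Mine Largo's profit: π = x_{Largo}(277 − 3x_{Largo} − 2x_{Pike}) − 7x_{Largo}.
∂π/∂x_{Largo} = 270 − 6x_{Largo} − 2x_{Pike} = 0 ⇒ x_{Largo} = 45 − (1/3)x_{Pike}.
Similarly x_{Pike} = 42.5 − (1/3)x_{Largo}.
Solving the two reaction functions simultaneously: (1 − (−1/3)(−1/3))x_{Largo} = 45 − (1/3)·42.5, so (8/9)x_{Largo} = 185/6 and x_{Largo} = 34.6875.
Then x_{Pike} = 42.5 − (1/3)·34.6875 = 30.9375.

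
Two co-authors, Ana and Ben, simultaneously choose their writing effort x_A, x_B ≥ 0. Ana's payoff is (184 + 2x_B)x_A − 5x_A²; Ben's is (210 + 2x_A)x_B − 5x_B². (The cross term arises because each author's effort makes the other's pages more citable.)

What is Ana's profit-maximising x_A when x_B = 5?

19.4

Expanding Ana's payoff: 184x_A + 2x_Bx_A − 5x_A².
∂π/∂x_A = 184 + 2x_B − 10x_A = 0, so x_A = 18.4 + 0.2x_B.
At x_B = 5: x_A = 18.4 + 0.2·5 = 19.4.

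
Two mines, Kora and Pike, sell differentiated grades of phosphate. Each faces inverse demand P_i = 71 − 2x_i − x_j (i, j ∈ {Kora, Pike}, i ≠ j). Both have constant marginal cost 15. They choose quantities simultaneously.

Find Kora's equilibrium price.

37.4

Mine Kora's profit: π = x_{Kora}(71 − 2x_{Kora} − x_{Pike}) − 15x_{Kora}.
∂π/∂x_{Kora} = 56 − 4x_{Kora} − x_{Pike} = 0 ⇒ x_{Kora} = 14 − 0.25x_{Pike}.
The game is symmetric, so in equilibrium x_{Pike} = x_{Kora}: the reaction function gives 1.25x_{Kora} = 14, hence x_{Kora} = 11.2.
P_{Kora} = 71 − 2·11.2 − 11.2 = 37.4.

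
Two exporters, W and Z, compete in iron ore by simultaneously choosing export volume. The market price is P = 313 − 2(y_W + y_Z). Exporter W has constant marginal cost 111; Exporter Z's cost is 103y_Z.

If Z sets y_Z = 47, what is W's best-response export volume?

Exporter W's profit: π = y_W(313 − 2(y_W + y_Z)) − 111y_W.
∂π/∂y_W = 202 − 4y_W − 2y_Z = 0, so y_W = 50.5 − 0.5y_Z.
At y_Z = 47: y_W = 50.5 − 0.5·47 = 27.

27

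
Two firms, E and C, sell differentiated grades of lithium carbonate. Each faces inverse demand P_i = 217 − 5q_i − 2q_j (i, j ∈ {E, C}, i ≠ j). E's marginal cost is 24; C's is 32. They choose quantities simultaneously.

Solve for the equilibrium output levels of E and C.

16.25, 15.25

Firm E's profit: π = q_E(217 − 5q_E − 2q_C) − 24q_E.
∂π/∂q_E = 193 − 10q_E − 2q_C = 0 ⇒ q_E = 19.3 − 0.2q_C.
Similarly q_C = 18.5 − 0.2q_E.
Plugging q_C into E's best response: q_E = 19.3 − 0.2(18.5 − 0.2q_E) ⇒ 0.96q_E = 15.6, so q_E = 16.25.
Then q_C = 18.5 − 0.2·16.25 = 15.25.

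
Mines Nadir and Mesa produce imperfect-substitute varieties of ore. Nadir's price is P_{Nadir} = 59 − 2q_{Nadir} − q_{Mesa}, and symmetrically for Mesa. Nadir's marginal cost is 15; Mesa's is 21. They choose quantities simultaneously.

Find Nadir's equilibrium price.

33.4

Mine Nadir's profit: π = q_{Nadir}(59 − 2q_{Nadir} − q_{Mesa}) − 15q_{Nadir}.
∂π/∂q_{Nadir} = 44 − 4q_{Nadir} − q_{Mesa} = 0 ⇒ q_{Nadir} = 11 − 0.25q_{Mesa}.
Similarly q_{Mesa} = 9.5 − 0.25q_{Nadir}.
Substituting the second reaction function into the first: q_{Nadir} = 11 − 0.25(9.5 − 0.25q_{Nadir}), which gives 0.9375q_{Nadir} = 8.625 ⇒ q_{Nadir} = 9.2.
Then q_{Mesa} = 9.5 − 0.25·9.2 = 7.2.
P_{Nadir} = 59 − 2·9.2 − 7.2 = 33.4.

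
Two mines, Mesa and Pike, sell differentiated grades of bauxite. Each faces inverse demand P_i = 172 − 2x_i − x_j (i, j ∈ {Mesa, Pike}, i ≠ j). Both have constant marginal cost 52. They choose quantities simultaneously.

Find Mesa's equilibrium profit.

1152

Mine Mesa's profit: π = x_{Mesa}(172 − 2x_{Mesa} − x_{Pike}) − 52x_{Mesa}.
∂π/∂x_{Mesa} = 120 − 4x_{Mesa} − x_{Pike} = 0 ⇒ x_{Mesa} = 30 − 0.25x_{Pike}.
The game is symmetric, so in equilibrium x_{Pike} = x_{Mesa}: the reaction function gives 1.25x_{Mesa} = 30, hence x_{Mesa} = 24.
P_{Mesa} = 172 − 2·24 − 24 = 100.
Profit = (100 − 52)·24 = 1152.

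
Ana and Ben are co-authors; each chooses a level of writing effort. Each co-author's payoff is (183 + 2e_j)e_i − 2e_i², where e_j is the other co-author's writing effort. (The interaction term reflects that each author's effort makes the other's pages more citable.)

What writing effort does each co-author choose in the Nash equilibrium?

Ana's payoff is (183 + 2e_B)e_A − 2e_A².
∂π/∂e_A = 183 + 2e_B − 4e_A = 0, so e_A = 45.75 + 0.5e_B.
The game is symmetric, so in equilibrium e_B = e_A: the reaction function gives 0.5e_A = 45.75, hence e_A = 91.5.

91.5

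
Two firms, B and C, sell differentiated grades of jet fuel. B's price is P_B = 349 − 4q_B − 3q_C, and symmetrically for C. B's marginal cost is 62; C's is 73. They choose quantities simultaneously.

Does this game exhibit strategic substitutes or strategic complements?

Firm B's profit: π = q_B(349 − 4q_B − 3q_C) − 62q_B.
∂π/∂q_B = 287 − 8q_B − 3q_C = 0 ⇒ q_B = 35.875 − 0.375q_C.
The best-response slope dq_B/dq_C = −0.375 < 0: the reaction function is downward-sloping, so the choices are strategic substitutes.

strategic substitutes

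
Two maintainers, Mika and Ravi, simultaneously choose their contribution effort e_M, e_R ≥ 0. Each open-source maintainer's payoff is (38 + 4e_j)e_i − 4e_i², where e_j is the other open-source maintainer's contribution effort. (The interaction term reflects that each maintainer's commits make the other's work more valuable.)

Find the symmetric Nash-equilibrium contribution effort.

Mika's payoff is (38 + 4e_R)e_M − 4e_M².
∂π/∂e_M = 38 + 4e_R − 8e_M = 0, so e_M = 4.75 + 0.5e_R.
The game is symmetric, so in equilibrium e_R = e_M: the reaction function gives 0.5e_M = 4.75, hence e_M = 9.5.

9.5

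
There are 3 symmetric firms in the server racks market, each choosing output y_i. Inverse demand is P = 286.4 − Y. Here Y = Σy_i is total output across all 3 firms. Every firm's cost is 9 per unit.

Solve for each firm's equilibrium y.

69.35

A representative firm's profit is π_i = y_i(286.4 − Y) − 9y_i, with Y = y_i + Σ_{j≠i} y_j.
First-order condition: 277.4 − 2y_i − Σ_{j≠i} y_j = 0.
With identical firms, set every y_j = y: then 277.4 − 2y − 2y = 0, i.e. y = 277.4/4 = 69.35.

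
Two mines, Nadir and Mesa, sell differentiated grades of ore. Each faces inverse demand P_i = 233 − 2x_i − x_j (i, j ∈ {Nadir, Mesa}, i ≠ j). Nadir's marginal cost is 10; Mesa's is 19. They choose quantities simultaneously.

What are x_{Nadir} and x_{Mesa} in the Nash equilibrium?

Mine Nadir's profit: π = x_{Nadir}(233 − 2x_{Nadir} − x_{Mesa}) − 10x_{Nadir}.
∂π/∂x_{Nadir} = 223 − 4x_{Nadir} − x_{Mesa} = 0 ⇒ x_{Nadir} = 55.75 − 0.25x_{Mesa}.
Similarly x_{Mesa} = 53.5 − 0.25x_{Nadir}.
Substituting the second reaction function into the first: x_{Nadir} = 55.75 − 0.25(53.5 − 0.25x_{Nadir}), which gives 0.9375x_{Nadir} = 42.375 ⇒ x_{Nadir} = 45.2.
Then x_{Mesa} = 53.5 − 0.25·45.2 = 42.2.

45.2, 42.2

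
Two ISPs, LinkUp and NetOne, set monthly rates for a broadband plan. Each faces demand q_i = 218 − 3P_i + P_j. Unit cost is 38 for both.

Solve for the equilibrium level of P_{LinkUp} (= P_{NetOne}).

LinkUp's profit: π = (P_{LinkUp} − 38)(218 − 3P_{LinkUp} + P_{NetOne}).
∂π/∂P_{LinkUp} = 332 − 6P_{LinkUp} + P_{NetOne} = 0 ⇒ P_{LinkUp} = 166/3 + (1/6)P_{NetOne}.
By symmetry P_{NetOne} = P_{LinkUp}; substituting into the reaction function, (5/6)P_{LinkUp} = 166/3 and P_{LinkUp} = 66.4.

66.4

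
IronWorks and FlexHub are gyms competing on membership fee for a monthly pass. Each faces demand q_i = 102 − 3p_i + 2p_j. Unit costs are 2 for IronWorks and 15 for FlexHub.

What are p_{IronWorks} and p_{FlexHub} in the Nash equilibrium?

IronWorks's profit: π = (p_{IronWorks} − 2)(102 − 3p_{IronWorks} + 2p_{FlexHub}).
∂π/∂p_{IronWorks} = 108 − 6p_{IronWorks} + 2p_{FlexHub} = 0 ⇒ p_{IronWorks} = 18 + (1/3)p_{FlexHub}.
Similarly p_{FlexHub} = 24.5 + (1/3)p_{IronWorks}.
Solving the two reaction functions simultaneously: (1 − (1/3)(1/3))p_{IronWorks} = 18 + (1/3)·24.5, so (8/9)p_{IronWorks} = 157/6 and p_{IronWorks} = 29.4375.
Then p_{FlexHub} = 24.5 + (1/3)·29.4375 = 34.3125.

29.4375, 34.3125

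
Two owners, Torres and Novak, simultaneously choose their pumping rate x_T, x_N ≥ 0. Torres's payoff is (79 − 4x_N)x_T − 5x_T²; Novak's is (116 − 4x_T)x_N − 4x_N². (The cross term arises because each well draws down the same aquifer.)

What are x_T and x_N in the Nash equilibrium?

2.625, 13.1875

Expanding Torres's payoff: 79x_T − 4x_Nx_T − 5x_T².
∂π/∂x_T = 79 − 4x_N − 10x_T = 0, so x_T = 7.9 − 0.4x_N.
Likewise for Novak: x_N = 14.5 − 0.5x_T.
Substituting the second reaction function into the first: x_T = 7.9 − 0.4(14.5 − 0.5x_T), which gives 0.8x_T = 2.1 ⇒ x_T = 2.625.
Then x_N = 14.5 − 0.5·2.625 = 13.1875.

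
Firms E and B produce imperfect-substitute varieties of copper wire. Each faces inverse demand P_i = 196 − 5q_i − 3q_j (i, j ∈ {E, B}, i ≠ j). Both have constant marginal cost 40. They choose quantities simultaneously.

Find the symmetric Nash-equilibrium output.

Firm E's profit: π = q_E(196 − 5q_E − 3q_B) − 40q_E.
∂π/∂q_E = 156 − 10q_E − 3q_B = 0 ⇒ q_E = 15.6 − 0.3q_B.
By symmetry q_B = q_E; substituting into the reaction function, 1.3q_E = 15.6 and q_E = 12.

12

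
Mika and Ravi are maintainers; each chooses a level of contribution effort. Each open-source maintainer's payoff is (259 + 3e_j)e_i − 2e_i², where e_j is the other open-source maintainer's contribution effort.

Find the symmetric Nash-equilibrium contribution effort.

Mika's payoff is (259 + 3e_R)e_M − 2e_M².
∂π/∂e_M = 259 + 3e_R − 4e_M = 0, so e_M = 64.75 + 0.75e_R.
Setting e_M = e_R in the reaction function: e_M = 64.75 + 0.75e_M, so e_M = 64.75 / 0.25 = 259.

259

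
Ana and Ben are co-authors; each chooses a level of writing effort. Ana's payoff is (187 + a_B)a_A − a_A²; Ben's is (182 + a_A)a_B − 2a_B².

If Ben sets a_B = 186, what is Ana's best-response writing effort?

186.5

Expanding Ana's payoff: 187a_A + a_Ba_A − a_A².
∂π/∂a_A = 187 + a_B − 2a_A = 0, so a_A = 93.5 + 0.5a_B.
At a_B = 186: a_A = 93.5 + 0.5·186 = 186.5.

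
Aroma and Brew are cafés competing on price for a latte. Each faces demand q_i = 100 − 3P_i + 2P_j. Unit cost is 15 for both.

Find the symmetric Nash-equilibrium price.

Aroma's profit: π = (P_{Aroma} − 15)(100 − 3P_{Aroma} + 2P_{Brew}).
∂π/∂P_{Aroma} = 145 − 6P_{Aroma} + 2P_{Brew} = 0 ⇒ P_{Aroma} = 145/6 + (1/3)P_{Brew}.
The game is symmetric, so in equilibrium P_{Brew} = P_{Aroma}: the reaction function gives (2/3)P_{Aroma} = 145/6, hence P_{Aroma} = 36.25.

36.25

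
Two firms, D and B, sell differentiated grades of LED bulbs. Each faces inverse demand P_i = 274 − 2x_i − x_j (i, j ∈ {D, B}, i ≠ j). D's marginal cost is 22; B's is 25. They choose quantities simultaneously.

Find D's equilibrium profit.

Firm D's profit: π = x_D(274 − 2x_D − x_B) − 22x_D.
∂π/∂x_D = 252 − 4x_D − x_B = 0 ⇒ x_D = 63 − 0.25x_B.
Similarly x_B = 62.25 − 0.25x_D.
Plugging x_B into D's best response: x_D = 63 − 0.25(62.25 − 0.25x_D) ⇒ 0.9375x_D = 47.4375, so x_D = 50.6.
Then x_B = 62.25 − 0.25·50.6 = 49.6.
P_D = 274 − 2·50.6 − 49.6 = 123.2.
Profit = (123.2 − 22)·50.6 = 5120.72.

5120.72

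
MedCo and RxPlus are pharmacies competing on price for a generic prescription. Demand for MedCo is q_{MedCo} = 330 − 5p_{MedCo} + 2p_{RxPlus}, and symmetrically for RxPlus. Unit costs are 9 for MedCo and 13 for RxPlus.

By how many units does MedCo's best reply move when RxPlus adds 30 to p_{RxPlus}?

6

MedCo's profit: π = (p_{MedCo} − 9)(330 − 5p_{MedCo} + 2p_{RxPlus}).
∂π/∂p_{MedCo} = 375 − 10p_{MedCo} + 2p_{RxPlus} = 0 ⇒ p_{MedCo} = 37.5 + 0.2p_{RxPlus}.
The reaction-function slope is 0.2, so a 30-unit rise in p_{RxPlus} moves p_{MedCo} by 0.2 × 30 = 6. MedCo's best response rises — the actions are strategic complements.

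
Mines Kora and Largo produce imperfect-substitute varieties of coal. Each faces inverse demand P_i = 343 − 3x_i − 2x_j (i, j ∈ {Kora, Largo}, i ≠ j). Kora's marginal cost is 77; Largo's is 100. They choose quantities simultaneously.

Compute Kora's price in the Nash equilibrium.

Mine Kora's profit: π = x_{Kora}(343 − 3x_{Kora} − 2x_{Largo}) − 77x_{Kora}.
∂π/∂x_{Kora} = 266 − 6x_{Kora} − 2x_{Largo} = 0 ⇒ x_{Kora} = 133/3 − (1/3)x_{Largo}.
Similarly x_{Largo} = 40.5 − (1/3)x_{Kora}.
Plugging x_{Largo} into Kora's best response: x_{Kora} = 133/3 − (1/3)(40.5 − (1/3)x_{Kora}) ⇒ (8/9)x_{Kora} = 185/6, so x_{Kora} = 34.6875.
Then x_{Largo} = 40.5 − (1/3)·34.6875 = 28.9375.
P_{Kora} = 343 − 3·34.6875 − 2·28.9375 = 181.0625.

181.0625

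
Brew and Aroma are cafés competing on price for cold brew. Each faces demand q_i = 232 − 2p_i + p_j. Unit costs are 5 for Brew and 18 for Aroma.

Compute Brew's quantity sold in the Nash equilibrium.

Brew's profit: π = (p_{Brew} − 5)(232 − 2p_{Brew} + p_{Aroma}).
∂π/∂p_{Brew} = 242 − 4p_{Brew} + p_{Aroma} = 0 ⇒ p_{Brew} = 60.5 + 0.25p_{Aroma}.
Similarly p_{Aroma} = 67 + 0.25p_{Brew}.
Substituting the second reaction function into the first: p_{Brew} = 60.5 + 0.25(67 + 0.25p_{Brew}), which gives 0.9375p_{Brew} = 77.25 ⇒ p_{Brew} = 82.4.
Then p_{Aroma} = 67 + 0.25·82.4 = 87.6.
q_{Brew} = 232 − 2·82.4 + 87.6 = 154.8.

154.8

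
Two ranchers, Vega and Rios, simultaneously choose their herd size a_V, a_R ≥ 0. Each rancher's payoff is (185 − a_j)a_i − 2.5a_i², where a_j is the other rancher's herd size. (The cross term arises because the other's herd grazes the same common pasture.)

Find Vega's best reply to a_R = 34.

30.2

Vega's payoff is (185 − a_R)a_V − 2.5a_V².
∂π/∂a_V = 185 − a_R − 5a_V = 0, so a_V = 37 − 0.2a_R.
At a_R = 34: a_V = 37 − 0.2·34 = 30.2.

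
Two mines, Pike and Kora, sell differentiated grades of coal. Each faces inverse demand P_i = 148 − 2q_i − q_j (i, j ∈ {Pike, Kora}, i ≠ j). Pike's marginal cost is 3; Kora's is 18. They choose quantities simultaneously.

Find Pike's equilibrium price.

Mine Pike's profit: π = q_{Pike}(148 − 2q_{Pike} − q_{Kora}) − 3q_{Pike}.
∂π/∂q_{Pike} = 145 − 4q_{Pike} − q_{Kora} = 0 ⇒ q_{Pike} = 36.25 − 0.25q_{Kora}.
Similarly q_{Kora} = 32.5 − 0.25q_{Pike}.
Plugging q_{Kora} into Pike's best response: q_{Pike} = 36.25 − 0.25(32.5 − 0.25q_{Pike}) ⇒ 0.9375q_{Pike} = 28.125, so q_{Pike} = 30.
Then q_{Kora} = 32.5 − 0.25·30 = 25.
P_{Pike} = 148 − 2·30 − 25 = 63.

63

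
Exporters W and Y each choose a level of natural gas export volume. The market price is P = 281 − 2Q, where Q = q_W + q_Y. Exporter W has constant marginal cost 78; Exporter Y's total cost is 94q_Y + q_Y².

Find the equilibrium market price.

162.4

Exporter W's profit: π = q_W(281 − 2(q_W + q_Y)) − 78q_W.
∂π/∂q_W = 203 − 4q_W − 2q_Y = 0, so q_W = 50.75 − 0.5q_Y.
For Y: ∂π/∂q_Y = 187 − 6q_Y − 2q_W = 0 ⇒ q_Y = 187/6 − (1/3)q_W.
Plugging q_Y into W's best response: q_W = 50.75 − 0.5(187/6 − (1/3)q_W) ⇒ (5/6)q_W = 211/6, so q_W = 42.2.
Then q_Y = 187/6 − (1/3)·42.2 = 17.1.
Equilibrium price: P = 281 − 2·59.3 = 162.4.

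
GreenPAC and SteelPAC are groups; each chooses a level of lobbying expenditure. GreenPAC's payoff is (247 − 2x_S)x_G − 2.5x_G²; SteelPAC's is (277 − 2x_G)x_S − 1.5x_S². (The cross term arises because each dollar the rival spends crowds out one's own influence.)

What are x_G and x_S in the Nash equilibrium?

17, 81

Expanding GreenPAC's payoff: 247x_G − 2x_Sx_G − 2.5x_G².
∂π/∂x_G = 247 − 2x_S − 5x_G = 0, so x_G = 49.4 − 0.4x_S.
Likewise for SteelPAC: x_S = 277/3 − (2/3)x_G.
Solving the two reaction functions simultaneously: (1 − (−0.4)(−2/3))x_G = 49.4 − 0.4·(277/3), so (11/15)x_G = 187/15 and x_G = 17.
Then x_S = 277/3 − (2/3)·17 = 81.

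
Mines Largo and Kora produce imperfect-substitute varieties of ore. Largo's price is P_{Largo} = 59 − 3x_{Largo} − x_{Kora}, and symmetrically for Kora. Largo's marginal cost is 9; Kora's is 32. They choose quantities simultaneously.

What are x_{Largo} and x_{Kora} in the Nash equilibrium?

Mine Largo's profit: π = x_{Largo}(59 − 3x_{Largo} − x_{Kora}) − 9x_{Largo}.
∂π/∂x_{Largo} = 50 − 6x_{Largo} − x_{Kora} = 0 ⇒ x_{Largo} = 25/3 − (1/6)x_{Kora}.
Similarly x_{Kora} = 4.5 − (1/6)x_{Largo}.
Solving the two reaction functions simultaneously: (1 − (−1/6)(−1/6))x_{Largo} = 25/3 − (1/6)·4.5, so (35/36)x_{Largo} = 91/12 and x_{Largo} = 7.8.
Then x_{Kora} = 4.5 − (1/6)·7.8 = 3.2.

7.8, 3.2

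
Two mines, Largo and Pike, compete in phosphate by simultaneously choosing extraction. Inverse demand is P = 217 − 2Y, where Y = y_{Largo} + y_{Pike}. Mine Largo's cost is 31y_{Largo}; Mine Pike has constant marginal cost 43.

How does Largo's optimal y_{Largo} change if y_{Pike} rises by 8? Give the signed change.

-4

Mine Largo's profit: π = y_{Largo}(217 − 2(y_{Largo} + y_{Pike})) − 31y_{Largo}.
∂π/∂y_{Largo} = 186 − 4y_{Largo} − 2y_{Pike} = 0, so y_{Largo} = 46.5 − 0.5y_{Pike}.
The reaction-function slope is −0.5, so an 8-unit rise in y_{Pike} moves y_{Largo} by −0.5 × 8 = −4. Largo's best response falls — the actions are strategic substitutes.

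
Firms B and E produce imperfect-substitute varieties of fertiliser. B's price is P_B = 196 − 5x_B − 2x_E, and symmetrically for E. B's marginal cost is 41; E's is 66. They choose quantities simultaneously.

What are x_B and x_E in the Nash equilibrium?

13.4375, 10.3125

Firm B's profit: π = x_B(196 − 5x_B − 2x_E) − 41x_B.
∂π/∂x_B = 155 − 10x_B − 2x_E = 0 ⇒ x_B = 15.5 − 0.2x_E.
Similarly x_E = 13 − 0.2x_B.
Substituting the second reaction function into the first: x_B = 15.5 − 0.2(13 − 0.2x_B), which gives 0.96x_B = 12.9 ⇒ x_B = 13.4375.
Then x_E = 13 − 0.2·13.4375 = 10.3125.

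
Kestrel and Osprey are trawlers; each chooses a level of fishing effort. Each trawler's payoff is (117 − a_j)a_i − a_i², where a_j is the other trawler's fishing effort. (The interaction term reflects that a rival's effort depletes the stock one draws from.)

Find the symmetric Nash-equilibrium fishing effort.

Kestrel's payoff is (117 − a_O)a_K − a_K².
∂π/∂a_K = 117 − a_O − 2a_K = 0, so a_K = 58.5 − 0.5a_O.
Setting a_K = a_O in the reaction function: a_K = 58.5 − 0.5a_K, so a_K = 58.5 / 1.5 = 39.

39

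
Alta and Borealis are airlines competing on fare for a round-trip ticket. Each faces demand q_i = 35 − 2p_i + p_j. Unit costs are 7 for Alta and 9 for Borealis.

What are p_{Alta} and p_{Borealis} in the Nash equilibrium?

16.6, 17.4

Alta's profit: π = (p_{Alta} − 7)(35 − 2p_{Alta} + p_{Borealis}).
∂π/∂p_{Alta} = 49 − 4p_{Alta} + p_{Borealis} = 0 ⇒ p_{Alta} = 12.25 + 0.25p_{Borealis}.
Similarly p_{Borealis} = 13.25 + 0.25p_{Alta}.
Substituting the second reaction function into the first: p_{Alta} = 12.25 + 0.25(13.25 + 0.25p_{Alta}), which gives 0.9375p_{Alta} = 15.5625 ⇒ p_{Alta} = 16.6.
Then p_{Borealis} = 13.25 + 0.25·16.6 = 17.4.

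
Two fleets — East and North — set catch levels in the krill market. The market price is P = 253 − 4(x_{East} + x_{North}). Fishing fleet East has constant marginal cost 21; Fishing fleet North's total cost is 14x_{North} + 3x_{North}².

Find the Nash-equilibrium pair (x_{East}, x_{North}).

23.875, 10.25

Fishing fleet East's profit: π = x_{East}(253 − 4(x_{East} + x_{North})) − 21x_{East}.
∂π/∂x_{East} = 232 − 8x_{East} − 4x_{North} = 0, so x_{East} = 29 − 0.5x_{North}.
For North: ∂π/∂x_{North} = 239 − 14x_{North} − 4x_{East} = 0 ⇒ x_{North} = 239/14 − (2/7)x_{East}.
Solving the two reaction functions simultaneously: (1 − (−0.5)(−2/7))x_{East} = 29 − 0.5·(239/14), so (6/7)x_{East} = 573/28 and x_{East} = 23.875.
Then x_{North} = 239/14 − (2/7)·23.875 = 10.25.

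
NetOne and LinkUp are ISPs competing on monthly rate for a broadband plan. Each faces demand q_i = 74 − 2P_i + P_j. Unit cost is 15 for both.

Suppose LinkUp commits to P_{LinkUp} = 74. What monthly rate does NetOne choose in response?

NetOne's profit: π = (P_{NetOne} − 15)(74 − 2P_{NetOne} + P_{LinkUp}).
∂π/∂P_{NetOne} = 104 − 4P_{NetOne} + P_{LinkUp} = 0 ⇒ P_{NetOne} = 26 + 0.25P_{LinkUp}.
At P_{LinkUp} = 74: P_{NetOne} = 26 + 0.25·74 = 44.5.

44.5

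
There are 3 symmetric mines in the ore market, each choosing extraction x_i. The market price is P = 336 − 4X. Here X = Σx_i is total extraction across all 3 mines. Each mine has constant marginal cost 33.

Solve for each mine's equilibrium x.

18.9375

A representative mine's profit is π_i = x_i(336 − 4X) − 33x_i, with X = x_i + Σ_{j≠i} x_j.
First-order condition: 303 − 8x_i − 4Σ_{j≠i} x_j = 0.
In a symmetric equilibrium every mine chooses the same x, so Σ_{j≠i} x_j = 2x. The condition becomes 303 − 16x = 0, giving x = 303/16 = 18.9375.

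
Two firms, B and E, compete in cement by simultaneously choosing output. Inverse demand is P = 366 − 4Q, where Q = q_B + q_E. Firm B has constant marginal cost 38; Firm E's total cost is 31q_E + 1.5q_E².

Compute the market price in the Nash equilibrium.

164

Firm B's profit: π = q_B(366 − 4(q_B + q_E)) − 38q_B.
∂π/∂q_B = 328 − 8q_B − 4q_E = 0, so q_B = 41 − 0.5q_E.
For E: ∂π/∂q_E = 335 − 11q_E − 4q_B = 0 ⇒ q_E = 335/11 − (4/11)q_B.
Plugging q_E into B's best response: q_B = 41 − 0.5(335/11 − (4/11)q_B) ⇒ (9/11)q_B = 567/22, so q_B = 31.5.
Then q_E = 335/11 − (4/11)·31.5 = 19.
Equilibrium price: P = 366 − 4·50.5 = 164.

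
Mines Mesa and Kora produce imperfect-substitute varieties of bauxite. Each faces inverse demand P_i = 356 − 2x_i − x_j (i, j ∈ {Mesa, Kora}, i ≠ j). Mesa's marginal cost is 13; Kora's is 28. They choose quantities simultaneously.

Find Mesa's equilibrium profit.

Mine Mesa's profit: π = x_{Mesa}(356 − 2x_{Mesa} − x_{Kora}) − 13x_{Mesa}.
∂π/∂x_{Mesa} = 343 − 4x_{Mesa} − x_{Kora} = 0 ⇒ x_{Mesa} = 85.75 − 0.25x_{Kora}.
Similarly x_{Kora} = 82 − 0.25x_{Mesa}.
Plugging x_{Kora} into Mesa's best response: x_{Mesa} = 85.75 − 0.25(82 − 0.25x_{Mesa}) ⇒ 0.9375x_{Mesa} = 65.25, so x_{Mesa} = 69.6.
Then x_{Kora} = 82 − 0.25·69.6 = 64.6.
P_{Mesa} = 356 − 2·69.6 − 64.6 = 152.2.
Profit = (152.2 − 13)·69.6 = 9688.32.

9688.32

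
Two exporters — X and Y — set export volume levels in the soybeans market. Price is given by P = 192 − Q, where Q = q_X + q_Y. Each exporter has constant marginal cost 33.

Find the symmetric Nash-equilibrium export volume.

Exporter X's profit: π = q_X(192 − (q_X + q_Y)) − 33q_X.
∂π/∂q_X = 159 − 2q_X − q_Y = 0, so q_X = 79.5 − 0.5q_Y.
Setting q_X = q_Y in the reaction function: q_X = 79.5 − 0.5q_X, so q_X = 79.5 / 1.5 = 53.

53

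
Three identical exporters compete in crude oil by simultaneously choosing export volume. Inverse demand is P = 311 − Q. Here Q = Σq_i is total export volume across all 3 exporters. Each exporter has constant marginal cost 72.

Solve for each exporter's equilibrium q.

59.75

A representative exporter's profit is π_i = q_i(311 − Q) − 72q_i, with Q = q_i + Σ_{j≠i} q_j.
First-order condition: 239 − 2q_i − Σ_{j≠i} q_j = 0.
Imposing symmetry (q_j = q for all j) turns Σ_{j≠i} q_j into 2q, so 239 = 4q and q = 59.75.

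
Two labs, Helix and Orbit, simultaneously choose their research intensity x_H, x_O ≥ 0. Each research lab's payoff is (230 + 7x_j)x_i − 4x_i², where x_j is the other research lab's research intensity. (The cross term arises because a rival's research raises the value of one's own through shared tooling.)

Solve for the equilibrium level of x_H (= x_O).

230

Helix's payoff is (230 + 7x_O)x_H − 4x_H².
∂π/∂x_H = 230 + 7x_O − 8x_H = 0, so x_H = 28.75 + 0.875x_O.
Setting x_H = x_O in the reaction function: x_H = 28.75 + 0.875x_H, so x_H = 28.75 / 0.125 = 230.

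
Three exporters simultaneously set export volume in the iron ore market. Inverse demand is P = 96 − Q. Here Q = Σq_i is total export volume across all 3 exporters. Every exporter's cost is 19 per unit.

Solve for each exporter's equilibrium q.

19.25

A representative exporter's profit is π_i = q_i(96 − Q) − 19q_i, with Q = q_i + Σ_{j≠i} q_j.
First-order condition: 77 − 2q_i − Σ_{j≠i} q_j = 0.
Imposing symmetry (q_j = q for all j) turns Σ_{j≠i} q_j into 2q, so 77 = 4q and q = 19.25.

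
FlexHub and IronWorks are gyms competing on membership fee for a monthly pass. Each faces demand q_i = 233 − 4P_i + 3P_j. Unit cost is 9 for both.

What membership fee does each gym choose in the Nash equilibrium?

FlexHub's profit: π = (P_{FlexHub} − 9)(233 − 4P_{FlexHub} + 3P_{IronWorks}).
∂π/∂P_{FlexHub} = 269 − 8P_{FlexHub} + 3P_{IronWorks} = 0 ⇒ P_{FlexHub} = 33.625 + 0.375P_{IronWorks}.
By symmetry P_{IronWorks} = P_{FlexHub}; substituting into the reaction function, 0.625P_{FlexHub} = 33.625 and P_{FlexHub} = 53.8.

53.8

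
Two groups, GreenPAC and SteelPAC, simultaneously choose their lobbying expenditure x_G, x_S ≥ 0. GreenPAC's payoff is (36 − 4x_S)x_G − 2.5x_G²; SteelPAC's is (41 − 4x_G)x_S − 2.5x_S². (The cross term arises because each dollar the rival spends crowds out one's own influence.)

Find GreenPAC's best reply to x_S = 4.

4

Expanding GreenPAC's payoff: 36x_G − 4x_Sx_G − 2.5x_G².
∂π/∂x_G = 36 − 4x_S − 5x_G = 0, so x_G = 7.2 − 0.8x_S.
At x_S = 4: x_G = 7.2 − 0.8·4 = 4.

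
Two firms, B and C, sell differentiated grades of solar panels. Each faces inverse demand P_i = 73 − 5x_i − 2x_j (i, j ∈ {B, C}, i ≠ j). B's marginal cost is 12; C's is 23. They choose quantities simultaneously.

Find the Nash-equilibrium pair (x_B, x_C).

Firm B's profit: π = x_B(73 − 5x_B − 2x_C) − 12x_B.
∂π/∂x_B = 61 − 10x_B − 2x_C = 0 ⇒ x_B = 6.1 − 0.2x_C.
Similarly x_C = 5 − 0.2x_B.
Plugging x_C into B's best response: x_B = 6.1 − 0.2(5 − 0.2x_B) ⇒ 0.96x_B = 5.1, so x_B = 5.3125.
Then x_C = 5 − 0.2·5.3125 = 3.9375.

5.3125, 3.9375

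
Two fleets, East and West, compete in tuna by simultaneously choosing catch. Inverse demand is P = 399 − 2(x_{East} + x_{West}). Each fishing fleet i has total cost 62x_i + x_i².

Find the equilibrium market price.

Fishing fleet East's profit: π = x_{East}(399 − 2(x_{East} + x_{West})) − 62x_{East} − x_{East}².
∂π/∂x_{East} = 337 − 6x_{East} − 2x_{West} = 0, so x_{East} = 337/6 − (1/3)x_{West}.
By symmetry x_{West} = x_{East}; substituting into the reaction function, (4/3)x_{East} = 337/6 and x_{East} = 42.125.
Equilibrium price: P = 399 − 2·84.25 = 230.5.

230.5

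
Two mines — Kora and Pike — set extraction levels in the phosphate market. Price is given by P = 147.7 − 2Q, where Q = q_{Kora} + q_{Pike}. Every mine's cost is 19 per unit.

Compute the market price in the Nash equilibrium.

Mine Kora's profit: π = q_{Kora}(147.7 − 2(q_{Kora} + q_{Pike})) − 19q_{Kora}.
∂π/∂q_{Kora} = 128.7 − 4q_{Kora} − 2q_{Pike} = 0, so q_{Kora} = 32.175 − 0.5q_{Pike}.
Setting q_{Kora} = q_{Pike} in the reaction function: q_{Kora} = 32.175 − 0.5q_{Kora}, so q_{Kora} = 32.175 / 1.5 = 21.45.
Equilibrium price: P = 147.7 − 2·42.9 = 61.9.

61.9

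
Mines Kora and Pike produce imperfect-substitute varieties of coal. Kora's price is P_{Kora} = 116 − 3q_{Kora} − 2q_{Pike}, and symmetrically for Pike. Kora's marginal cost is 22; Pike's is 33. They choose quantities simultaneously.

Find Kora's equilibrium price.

59.3125

Mine Kora's profit: π = q_{Kora}(116 − 3q_{Kora} − 2q_{Pike}) − 22q_{Kora}.
∂π/∂q_{Kora} = 94 − 6q_{Kora} − 2q_{Pike} = 0 ⇒ q_{Kora} = 47/3 − (1/3)q_{Pike}.
Similarly q_{Pike} = 83/6 − (1/3)q_{Kora}.
Solving the two reaction functions simultaneously: (1 − (−1/3)(−1/3))q_{Kora} = 47/3 − (1/3)·(83/6), so (8/9)q_{Kora} = 199/18 and q_{Kora} = 12.4375.
Then q_{Pike} = 83/6 − (1/3)·12.4375 = 9.6875.
P_{Kora} = 116 − 3·12.4375 − 2·9.6875 = 59.3125.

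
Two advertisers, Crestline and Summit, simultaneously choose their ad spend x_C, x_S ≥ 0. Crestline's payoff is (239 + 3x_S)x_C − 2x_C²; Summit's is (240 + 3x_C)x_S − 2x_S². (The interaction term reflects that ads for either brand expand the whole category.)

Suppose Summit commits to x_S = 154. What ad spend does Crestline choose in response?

175.25

Expanding Crestline's payoff: 239x_C + 3x_Sx_C − 2x_C².
∂π/∂x_C = 239 + 3x_S − 4x_C = 0, so x_C = 59.75 + 0.75x_S.
At x_S = 154: x_C = 59.75 + 0.75·154 = 175.25.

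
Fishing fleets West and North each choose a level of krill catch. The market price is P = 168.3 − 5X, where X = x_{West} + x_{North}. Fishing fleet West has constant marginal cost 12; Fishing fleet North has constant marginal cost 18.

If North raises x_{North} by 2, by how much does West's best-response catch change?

-1

Fishing fleet West's profit: π = x_{West}(168.3 − 5(x_{West} + x_{North})) − 12x_{West}.
∂π/∂x_{West} = 156.3 − 10x_{West} − 5x_{North} = 0, so x_{West} = 15.63 − 0.5x_{North}.
The reaction-function slope is −0.5, so a 2-unit rise in x_{North} moves x_{West} by −0.5 × 2 = −1. West's best response falls — the actions are strategic substitutes.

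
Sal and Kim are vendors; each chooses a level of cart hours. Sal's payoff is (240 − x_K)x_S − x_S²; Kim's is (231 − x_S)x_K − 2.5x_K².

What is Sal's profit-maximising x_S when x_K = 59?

Expanding Sal's payoff: 240x_S − x_Kx_S − x_S².
∂π/∂x_S = 240 − x_K − 2x_S = 0, so x_S = 120 − 0.5x_K.
At x_K = 59: x_S = 120 − 0.5·59 = 90.5.

90.5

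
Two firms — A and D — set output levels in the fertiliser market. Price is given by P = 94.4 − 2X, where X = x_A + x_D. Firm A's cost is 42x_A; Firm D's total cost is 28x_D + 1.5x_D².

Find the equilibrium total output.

Firm A's profit: π = x_A(94.4 − 2(x_A + x_D)) − 42x_A.
∂π/∂x_A = 52.4 − 4x_A − 2x_D = 0, so x_A = 13.1 − 0.5x_D.
For D: ∂π/∂x_D = 66.4 − 7x_D − 2x_A = 0 ⇒ x_D = 332/35 − (2/7)x_A.
Substituting the second reaction function into the first: x_A = 13.1 − 0.5(332/35 − (2/7)x_A), which gives (6/7)x_A = 117/14 ⇒ x_A = 9.75.
Then x_D = 332/35 − (2/7)·9.75 = 6.7.
Total output: 9.75 + 6.7 = 16.45.

16.45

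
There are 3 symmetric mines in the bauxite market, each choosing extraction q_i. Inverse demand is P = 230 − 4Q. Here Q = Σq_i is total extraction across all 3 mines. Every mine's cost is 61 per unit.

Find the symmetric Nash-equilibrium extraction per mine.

A representative mine's profit is π_i = q_i(230 − 4Q) − 61q_i, with Q = q_i + Σ_{j≠i} q_j.
First-order condition: 169 − 8q_i − 4Σ_{j≠i} q_j = 0.
In a symmetric equilibrium every mine chooses the same q, so Σ_{j≠i} q_j = 2q. The condition becomes 169 − 16q = 0, giving q = 169/16 = 10.5625.

10.5625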